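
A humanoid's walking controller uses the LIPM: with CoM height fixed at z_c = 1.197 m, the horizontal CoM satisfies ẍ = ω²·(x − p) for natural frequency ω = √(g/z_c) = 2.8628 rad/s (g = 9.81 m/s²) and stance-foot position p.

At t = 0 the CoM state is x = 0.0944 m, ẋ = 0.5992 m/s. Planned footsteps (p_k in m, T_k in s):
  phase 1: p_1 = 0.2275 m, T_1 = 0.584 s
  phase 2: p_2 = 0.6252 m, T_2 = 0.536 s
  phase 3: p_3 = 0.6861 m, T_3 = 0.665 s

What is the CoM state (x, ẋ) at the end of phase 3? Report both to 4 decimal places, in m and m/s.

x = 0.5924, ẋ = -0.1998

phase 1: p=0.2275, T=0.584, ωT=1.671875, cosh=2.755016, sinh=2.567122; start (x,ẋ)=(0.094400, 0.599200) → end (x,ẋ)=(0.398120, 0.672633)
phase 2: p=0.6252, T=0.536, ωT=1.534461, cosh=2.427198, sinh=2.211626; start (x,ẋ)=(0.398120, 0.672633) → end (x,ẋ)=(0.593668, 0.194871)
phase 3: p=0.6861, T=0.665, ωT=1.903762, cosh=3.430051, sinh=3.281044; start (x,ẋ)=(0.593668, 0.194871) → end (x,ẋ)=(0.592395, -0.199792)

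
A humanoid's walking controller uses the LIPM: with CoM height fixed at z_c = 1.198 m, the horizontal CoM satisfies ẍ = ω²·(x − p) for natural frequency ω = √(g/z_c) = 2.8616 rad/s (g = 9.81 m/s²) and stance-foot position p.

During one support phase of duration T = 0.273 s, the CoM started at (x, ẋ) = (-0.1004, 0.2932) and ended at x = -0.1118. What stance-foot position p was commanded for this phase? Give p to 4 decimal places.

p = 0.2106

ωT = 2.8616·0.273 = 0.781217; cosh(ωT) = 1.320988, sinh(ωT) = 0.863140
x(T) = p + (x₀−p)·cosh(ωT) + (ẋ₀/ω)·sinh(ωT) ⇒ p·(1 − cosh) = x(T) − x₀·cosh − (ẋ₀/ω)·sinh
numerator   = -0.1118 − (-0.1004)·1.320988 − (0.2932/2.8616)·0.863140 = -0.067610
denominator = 1 − 1.320988 = -0.320988
p = -0.067610 / -0.320988 = 0.2106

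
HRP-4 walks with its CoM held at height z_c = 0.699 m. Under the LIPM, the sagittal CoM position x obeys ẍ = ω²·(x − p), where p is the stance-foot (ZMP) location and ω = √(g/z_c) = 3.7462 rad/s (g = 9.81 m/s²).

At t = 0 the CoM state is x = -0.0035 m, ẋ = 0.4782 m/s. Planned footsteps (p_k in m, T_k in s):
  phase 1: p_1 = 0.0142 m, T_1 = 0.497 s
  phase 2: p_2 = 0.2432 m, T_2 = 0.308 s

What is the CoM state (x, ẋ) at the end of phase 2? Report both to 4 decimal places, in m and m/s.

phase 1: p=0.0142, T=0.497, ωT=1.861861, cosh=3.295544, sinh=3.140161; start (x,ẋ)=(-0.003500, 0.478200) → end (x,ẋ)=(0.356708, 1.367712)
phase 2: p=0.2432, T=0.308, ωT=1.153830, cosh=1.742869, sinh=1.427442; start (x,ẋ)=(0.356708, 1.367712) → end (x,ẋ)=(0.962180, 2.990727)

x = 0.9622, ẋ = 2.9907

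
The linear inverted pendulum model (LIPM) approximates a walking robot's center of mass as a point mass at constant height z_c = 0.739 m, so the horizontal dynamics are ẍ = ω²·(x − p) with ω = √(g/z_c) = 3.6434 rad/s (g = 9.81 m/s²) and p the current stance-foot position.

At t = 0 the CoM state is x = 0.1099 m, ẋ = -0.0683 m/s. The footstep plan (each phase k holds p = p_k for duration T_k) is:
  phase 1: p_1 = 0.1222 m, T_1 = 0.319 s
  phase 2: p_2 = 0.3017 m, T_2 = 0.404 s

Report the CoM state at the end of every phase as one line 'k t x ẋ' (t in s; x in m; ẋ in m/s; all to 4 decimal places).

phase 1: p=0.1222, T=0.319, ωT=1.162245, cosh=1.754942, sinh=1.442159; start (x,ẋ)=(0.109900, -0.068300) → end (x,ẋ)=(0.073579, -0.184491)
phase 2: p=0.3017, T=0.404, ωT=1.471934, cosh=2.293567, sinh=2.064086; start (x,ẋ)=(0.073579, -0.184491) → end (x,ẋ)=(-0.326030, -2.138678)

1 0.3190 0.0736 -0.1845
2 0.7230 -0.3260 -2.1387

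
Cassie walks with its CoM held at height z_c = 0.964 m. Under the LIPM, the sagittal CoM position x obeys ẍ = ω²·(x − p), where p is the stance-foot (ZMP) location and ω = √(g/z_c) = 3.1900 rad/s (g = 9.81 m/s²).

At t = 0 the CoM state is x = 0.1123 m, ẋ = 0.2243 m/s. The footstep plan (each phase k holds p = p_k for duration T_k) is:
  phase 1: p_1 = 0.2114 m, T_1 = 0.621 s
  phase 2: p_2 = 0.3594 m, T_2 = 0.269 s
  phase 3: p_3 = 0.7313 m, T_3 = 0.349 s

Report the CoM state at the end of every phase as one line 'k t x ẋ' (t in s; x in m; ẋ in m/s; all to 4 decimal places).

phase 1: p=0.2114, T=0.621, ωT=1.980990, cosh=3.693925, sinh=3.555992; start (x,ẋ)=(0.112300, 0.224300) → end (x,ẋ)=(0.095366, -0.295605)
phase 2: p=0.3594, T=0.269, ωT=0.858110, cosh=1.391331, sinh=0.967368; start (x,ẋ)=(0.095366, -0.295605) → end (x,ẋ)=(-0.097600, -1.226067)
phase 3: p=0.7313, T=0.349, ωT=1.113310, cosh=1.686444, sinh=1.357974; start (x,ẋ)=(-0.097600, -1.226067) → end (x,ẋ)=(-1.188528, -5.658439)

1 0.6210 0.0954 -0.2956
2 0.8900 -0.0976 -1.2261
3 1.2390 -1.1885 -5.6584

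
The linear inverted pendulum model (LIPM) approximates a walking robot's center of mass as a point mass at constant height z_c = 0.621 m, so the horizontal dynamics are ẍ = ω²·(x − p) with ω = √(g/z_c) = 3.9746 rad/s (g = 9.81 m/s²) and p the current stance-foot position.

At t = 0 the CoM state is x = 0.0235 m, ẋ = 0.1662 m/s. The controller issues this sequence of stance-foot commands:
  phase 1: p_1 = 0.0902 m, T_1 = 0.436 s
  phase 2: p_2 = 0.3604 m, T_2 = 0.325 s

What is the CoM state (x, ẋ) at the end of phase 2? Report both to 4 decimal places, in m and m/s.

phase 1: p=0.0902, T=0.436, ωT=1.732926, cosh=2.916973, sinh=2.740207; start (x,ẋ)=(0.023500, 0.166200) → end (x,ẋ)=(0.010221, -0.241644)
phase 2: p=0.3604, T=0.325, ωT=1.291745, cosh=1.956961, sinh=1.682170; start (x,ẋ)=(0.010221, -0.241644) → end (x,ẋ)=(-0.427157, -2.814168)

x = -0.4272, ẋ = -2.8142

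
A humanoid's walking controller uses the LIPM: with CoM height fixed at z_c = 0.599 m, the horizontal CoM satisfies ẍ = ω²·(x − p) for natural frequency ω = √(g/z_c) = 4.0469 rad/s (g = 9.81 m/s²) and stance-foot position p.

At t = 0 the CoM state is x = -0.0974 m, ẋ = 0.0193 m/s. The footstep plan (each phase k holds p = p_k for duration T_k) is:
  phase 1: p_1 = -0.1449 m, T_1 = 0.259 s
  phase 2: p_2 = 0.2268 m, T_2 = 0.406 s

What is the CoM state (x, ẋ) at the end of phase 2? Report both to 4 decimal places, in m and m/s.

phase 1: p=-0.1449, T=0.259, ωT=1.048147, cosh=1.601474, sinh=1.250887; start (x,ẋ)=(-0.097400, 0.019300) → end (x,ẋ)=(-0.062864, 0.271364)
phase 2: p=0.2268, T=0.406, ωT=1.643041, cosh=2.682132, sinh=2.488741; start (x,ẋ)=(-0.062864, 0.271364) → end (x,ẋ)=(-0.383236, -2.189575)

x = -0.3832, ẋ = -2.1896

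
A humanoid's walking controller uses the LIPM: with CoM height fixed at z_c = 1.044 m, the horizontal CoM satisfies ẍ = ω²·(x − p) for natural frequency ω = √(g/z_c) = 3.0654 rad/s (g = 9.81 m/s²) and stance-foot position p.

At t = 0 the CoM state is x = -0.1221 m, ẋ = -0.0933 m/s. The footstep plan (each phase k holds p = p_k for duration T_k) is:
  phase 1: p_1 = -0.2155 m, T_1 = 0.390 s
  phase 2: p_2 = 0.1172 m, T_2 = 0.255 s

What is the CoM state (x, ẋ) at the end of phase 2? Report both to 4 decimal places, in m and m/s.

x = -0.0865, ẋ = -0.2102

phase 1: p=-0.2155, T=0.390, ωT=1.195506, cosh=1.803890, sinh=1.501339; start (x,ẋ)=(-0.122100, -0.093300) → end (x,ẋ)=(-0.092712, 0.261543)
phase 2: p=0.1172, T=0.255, ωT=0.781677, cosh=1.321386, sinh=0.863748; start (x,ẋ)=(-0.092712, 0.261543) → end (x,ẋ)=(-0.086479, -0.210192)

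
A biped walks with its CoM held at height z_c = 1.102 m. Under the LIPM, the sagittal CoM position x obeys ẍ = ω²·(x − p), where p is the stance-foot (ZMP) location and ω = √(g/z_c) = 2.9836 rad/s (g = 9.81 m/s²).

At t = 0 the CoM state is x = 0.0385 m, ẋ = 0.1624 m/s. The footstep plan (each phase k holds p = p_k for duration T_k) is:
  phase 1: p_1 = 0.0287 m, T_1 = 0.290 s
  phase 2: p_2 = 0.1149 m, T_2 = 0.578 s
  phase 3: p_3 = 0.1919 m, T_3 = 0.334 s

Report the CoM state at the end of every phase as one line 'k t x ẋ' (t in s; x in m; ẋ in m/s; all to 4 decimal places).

1 0.2900 0.0956 0.2557
2 0.8680 0.2917 0.5835
3 1.2020 0.5743 1.2465

phase 1: p=0.0287, T=0.290, ωT=0.865244, cosh=1.398267, sinh=0.977318; start (x,ẋ)=(0.038500, 0.162400) → end (x,ẋ)=(0.095599, 0.255655)
phase 2: p=0.1149, T=0.578, ωT=1.724521, cosh=2.894045, sinh=2.715787; start (x,ẋ)=(0.095599, 0.255655) → end (x,ẋ)=(0.291750, 0.583486)
phase 3: p=0.1919, T=0.334, ωT=0.996522, cosh=1.539003, sinh=1.169842; start (x,ẋ)=(0.291750, 0.583486) → end (x,ẋ)=(0.574349, 1.246497)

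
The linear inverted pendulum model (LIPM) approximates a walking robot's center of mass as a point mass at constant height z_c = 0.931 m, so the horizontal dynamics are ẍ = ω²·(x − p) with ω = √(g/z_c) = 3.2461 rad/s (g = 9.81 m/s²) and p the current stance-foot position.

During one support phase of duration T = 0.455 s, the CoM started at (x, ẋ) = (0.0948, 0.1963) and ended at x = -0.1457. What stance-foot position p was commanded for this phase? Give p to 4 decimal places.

ωT = 3.2461·0.455 = 1.476976; cosh(ωT) = 2.304003, sinh(ωT) = 2.075676
x(T) = p + (x₀−p)·cosh(ωT) + (ẋ₀/ω)·sinh(ωT) ⇒ p·(1 − cosh) = x(T) − x₀·cosh − (ẋ₀/ω)·sinh
numerator   = -0.1457 − (0.0948)·2.304003 − (0.1963/3.2461)·2.075676 = -0.489641
denominator = 1 − 2.304003 = -1.304003
p = -0.489641 / -1.304003 = 0.3755

p = 0.3755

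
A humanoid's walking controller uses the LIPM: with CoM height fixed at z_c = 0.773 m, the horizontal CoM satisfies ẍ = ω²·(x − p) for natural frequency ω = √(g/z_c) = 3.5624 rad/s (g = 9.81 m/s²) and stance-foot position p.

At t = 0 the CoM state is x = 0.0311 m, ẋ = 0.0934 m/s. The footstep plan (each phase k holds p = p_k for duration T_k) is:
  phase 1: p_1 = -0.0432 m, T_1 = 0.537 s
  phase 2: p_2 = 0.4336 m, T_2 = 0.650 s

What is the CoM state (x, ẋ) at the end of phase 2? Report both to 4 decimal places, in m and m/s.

x = 1.4440, ẋ = 3.7647

phase 1: p=-0.0432, T=0.537, ωT=1.913009, cosh=3.460537, sinh=3.312901; start (x,ẋ)=(0.031100, 0.093400) → end (x,ẋ)=(0.300776, 1.200094)
phase 2: p=0.4336, T=0.650, ωT=2.315560, cosh=5.114653, sinh=5.015942; start (x,ẋ)=(0.300776, 1.200094) → end (x,ẋ)=(1.444014, 3.764667)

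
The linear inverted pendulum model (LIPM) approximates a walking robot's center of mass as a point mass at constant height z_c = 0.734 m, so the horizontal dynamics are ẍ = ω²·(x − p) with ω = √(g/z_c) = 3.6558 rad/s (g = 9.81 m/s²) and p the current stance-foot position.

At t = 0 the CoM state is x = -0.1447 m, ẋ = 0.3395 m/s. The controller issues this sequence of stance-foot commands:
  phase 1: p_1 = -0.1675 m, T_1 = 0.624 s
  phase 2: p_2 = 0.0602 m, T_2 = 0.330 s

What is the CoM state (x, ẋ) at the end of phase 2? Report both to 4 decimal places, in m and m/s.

phase 1: p=-0.1675, T=0.624, ωT=2.281219, cosh=4.945383, sinh=4.843224; start (x,ẋ)=(-0.144700, 0.339500) → end (x,ẋ)=(0.395026, 2.082651)
phase 2: p=0.0602, T=0.330, ωT=1.206414, cosh=1.820375, sinh=1.521106; start (x,ẋ)=(0.395026, 2.082651) → end (x,ẋ)=(1.536259, 5.653127)

x = 1.5363, ẋ = 5.6531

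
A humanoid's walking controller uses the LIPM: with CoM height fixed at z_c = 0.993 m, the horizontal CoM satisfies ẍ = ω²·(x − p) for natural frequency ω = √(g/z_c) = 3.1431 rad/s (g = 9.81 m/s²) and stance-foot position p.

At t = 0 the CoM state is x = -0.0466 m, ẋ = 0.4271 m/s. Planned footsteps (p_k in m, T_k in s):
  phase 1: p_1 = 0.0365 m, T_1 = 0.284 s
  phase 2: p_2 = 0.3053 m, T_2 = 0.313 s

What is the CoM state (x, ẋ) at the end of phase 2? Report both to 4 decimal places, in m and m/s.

x = 0.0512, ẋ = -0.3775

phase 1: p=0.0365, T=0.284, ωT=0.892640, cosh=1.425570, sinh=1.015997; start (x,ẋ)=(-0.046600, 0.427100) → end (x,ẋ)=(0.056094, 0.343491)
phase 2: p=0.3053, T=0.313, ωT=0.983790, cosh=1.524233, sinh=1.150342; start (x,ẋ)=(0.056094, 0.343491) → end (x,ẋ)=(0.051166, -0.377479)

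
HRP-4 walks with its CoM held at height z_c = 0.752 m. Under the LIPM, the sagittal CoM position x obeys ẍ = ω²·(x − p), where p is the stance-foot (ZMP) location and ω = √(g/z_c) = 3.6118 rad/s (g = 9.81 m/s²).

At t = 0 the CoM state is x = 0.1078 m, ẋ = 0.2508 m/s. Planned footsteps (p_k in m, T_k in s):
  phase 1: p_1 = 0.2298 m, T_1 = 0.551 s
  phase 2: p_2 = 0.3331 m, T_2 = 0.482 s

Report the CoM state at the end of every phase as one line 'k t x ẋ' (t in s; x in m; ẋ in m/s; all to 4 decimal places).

1 0.5510 0.0244 -0.6472
2 1.0330 -1.0692 -4.9829

phase 1: p=0.2298, T=0.551, ωT=1.990102, cosh=3.726480, sinh=3.589799; start (x,ẋ)=(0.107800, 0.250800) → end (x,ẋ)=(0.024442, -0.647206)
phase 2: p=0.3331, T=0.482, ωT=1.740888, cosh=2.938884, sinh=2.763519; start (x,ẋ)=(0.024442, -0.647206) → end (x,ẋ)=(-1.069212, -4.982868)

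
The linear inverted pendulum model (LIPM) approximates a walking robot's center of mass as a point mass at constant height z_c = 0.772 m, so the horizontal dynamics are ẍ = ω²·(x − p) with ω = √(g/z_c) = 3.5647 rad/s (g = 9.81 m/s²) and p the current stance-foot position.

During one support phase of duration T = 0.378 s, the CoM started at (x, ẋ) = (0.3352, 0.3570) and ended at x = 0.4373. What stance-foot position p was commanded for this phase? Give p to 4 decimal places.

ωT = 3.5647·0.378 = 1.347457; cosh(ωT) = 2.053764, sinh(ωT) = 1.793863
x(T) = p + (x₀−p)·cosh(ωT) + (ẋ₀/ω)·sinh(ωT) ⇒ p·(1 − cosh) = x(T) − x₀·cosh − (ẋ₀/ω)·sinh
numerator   = 0.4373 − (0.3352)·2.053764 − (0.3570/3.5647)·1.793863 = -0.430775
denominator = 1 − 2.053764 = -1.053764
p = -0.430775 / -1.053764 = 0.4088

p = 0.4088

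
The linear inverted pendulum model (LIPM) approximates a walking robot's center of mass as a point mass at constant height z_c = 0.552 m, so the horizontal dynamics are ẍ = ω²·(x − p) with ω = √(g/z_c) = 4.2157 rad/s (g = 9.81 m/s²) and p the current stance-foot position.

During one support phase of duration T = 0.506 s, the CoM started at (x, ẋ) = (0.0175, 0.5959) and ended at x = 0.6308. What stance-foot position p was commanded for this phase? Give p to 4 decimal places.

p = 0.0099

ωT = 4.2157·0.506 = 2.133144; cosh(ωT) = 4.279915, sinh(ωT) = 4.161451
x(T) = p + (x₀−p)·cosh(ωT) + (ẋ₀/ω)·sinh(ωT) ⇒ p·(1 − cosh) = x(T) − x₀·cosh − (ẋ₀/ω)·sinh
numerator   = 0.6308 − (0.0175)·4.279915 − (0.5959/4.2157)·4.161451 = -0.032330
denominator = 1 − 4.279915 = -3.279915
p = -0.032330 / -3.279915 = 0.0099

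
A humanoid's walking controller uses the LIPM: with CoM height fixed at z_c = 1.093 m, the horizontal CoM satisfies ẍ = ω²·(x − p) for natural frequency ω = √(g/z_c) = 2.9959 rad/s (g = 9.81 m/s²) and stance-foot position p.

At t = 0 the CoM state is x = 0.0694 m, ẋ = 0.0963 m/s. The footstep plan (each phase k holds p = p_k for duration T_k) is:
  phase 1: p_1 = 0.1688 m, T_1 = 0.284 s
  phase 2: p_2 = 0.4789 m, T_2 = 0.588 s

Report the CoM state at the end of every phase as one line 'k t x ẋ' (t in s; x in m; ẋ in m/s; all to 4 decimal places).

1 0.2840 0.0620 -0.1518
2 0.8720 -0.9136 -3.9834

phase 1: p=0.1688, T=0.284, ωT=0.850836, cosh=1.384330, sinh=0.957272; start (x,ẋ)=(0.069400, 0.096300) → end (x,ẋ)=(0.061968, -0.151757)
phase 2: p=0.4789, T=0.588, ωT=1.761589, cosh=2.996727, sinh=2.824955; start (x,ẋ)=(0.061968, -0.151757) → end (x,ẋ)=(-0.913629, -3.983389)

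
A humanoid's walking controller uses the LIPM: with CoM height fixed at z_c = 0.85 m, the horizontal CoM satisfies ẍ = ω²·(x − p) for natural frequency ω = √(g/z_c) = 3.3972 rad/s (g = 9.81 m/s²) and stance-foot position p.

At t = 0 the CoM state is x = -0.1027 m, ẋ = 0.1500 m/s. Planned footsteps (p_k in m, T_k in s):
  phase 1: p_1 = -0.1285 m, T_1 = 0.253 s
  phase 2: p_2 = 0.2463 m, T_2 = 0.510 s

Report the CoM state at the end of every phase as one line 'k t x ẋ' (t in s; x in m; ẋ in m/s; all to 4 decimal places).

phase 1: p=-0.1285, T=0.253, ωT=0.859492, cosh=1.392668, sinh=0.969291; start (x,ẋ)=(-0.102700, 0.150000) → end (x,ẋ)=(-0.049771, 0.293856)
phase 2: p=0.2463, T=0.510, ωT=1.732572, cosh=2.916005, sinh=2.739176; start (x,ẋ)=(-0.049771, 0.293856) → end (x,ẋ)=(-0.380107, -1.898211)

1 0.2530 -0.0498 0.2939
2 0.7630 -0.3801 -1.8982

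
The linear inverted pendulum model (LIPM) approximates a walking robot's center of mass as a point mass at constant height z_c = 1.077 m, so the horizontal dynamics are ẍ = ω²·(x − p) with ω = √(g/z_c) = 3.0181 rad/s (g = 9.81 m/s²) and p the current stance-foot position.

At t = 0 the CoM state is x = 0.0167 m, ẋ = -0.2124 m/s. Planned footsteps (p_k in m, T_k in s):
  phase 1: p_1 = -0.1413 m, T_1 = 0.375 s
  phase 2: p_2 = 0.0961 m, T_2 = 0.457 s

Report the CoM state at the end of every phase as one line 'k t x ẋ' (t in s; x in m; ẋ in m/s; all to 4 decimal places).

1 0.3750 0.0314 0.2989
2 0.8320 0.1437 0.2681

phase 1: p=-0.1413, T=0.375, ωT=1.131787, cosh=1.711826, sinh=1.389369; start (x,ẋ)=(0.016700, -0.212400) → end (x,ẋ)=(0.031391, 0.298943)
phase 2: p=0.0961, T=0.457, ωT=1.379272, cosh=2.111885, sinh=1.860123; start (x,ẋ)=(0.031391, 0.298943) → end (x,ẋ)=(0.143687, 0.268054)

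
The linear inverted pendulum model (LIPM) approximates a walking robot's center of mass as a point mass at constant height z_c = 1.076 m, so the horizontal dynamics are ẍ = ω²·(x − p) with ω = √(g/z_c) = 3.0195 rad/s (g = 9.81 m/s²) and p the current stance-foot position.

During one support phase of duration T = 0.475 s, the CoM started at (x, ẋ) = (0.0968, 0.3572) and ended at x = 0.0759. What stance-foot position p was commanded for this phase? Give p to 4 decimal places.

p = 0.3063

ωT = 3.0195·0.475 = 1.434262; cosh(ωT) = 2.217420, sinh(ωT) = 1.979129
x(T) = p + (x₀−p)·cosh(ωT) + (ẋ₀/ω)·sinh(ωT) ⇒ p·(1 − cosh) = x(T) − x₀·cosh − (ẋ₀/ω)·sinh
numerator   = 0.0759 − (0.0968)·2.217420 − (0.3572/3.0195)·1.979129 = -0.372873
denominator = 1 − 2.217420 = -1.217420
p = -0.372873 / -1.217420 = 0.3063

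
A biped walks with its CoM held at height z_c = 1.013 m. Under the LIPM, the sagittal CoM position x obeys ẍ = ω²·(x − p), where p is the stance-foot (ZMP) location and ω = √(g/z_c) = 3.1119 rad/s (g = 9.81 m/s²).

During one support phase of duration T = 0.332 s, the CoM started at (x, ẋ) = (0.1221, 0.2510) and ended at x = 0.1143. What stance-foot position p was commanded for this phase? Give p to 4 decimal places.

ωT = 3.1119·0.332 = 1.033151; cosh(ωT) = 1.582895, sinh(ωT) = 1.227011
x(T) = p + (x₀−p)·cosh(ωT) + (ẋ₀/ω)·sinh(ωT) ⇒ p·(1 − cosh) = x(T) − x₀·cosh − (ẋ₀/ω)·sinh
numerator   = 0.1143 − (0.1221)·1.582895 − (0.2510/3.1119)·1.227011 = -0.177940
denominator = 1 − 1.582895 = -0.582895
p = -0.177940 / -0.582895 = 0.3053

p = 0.3053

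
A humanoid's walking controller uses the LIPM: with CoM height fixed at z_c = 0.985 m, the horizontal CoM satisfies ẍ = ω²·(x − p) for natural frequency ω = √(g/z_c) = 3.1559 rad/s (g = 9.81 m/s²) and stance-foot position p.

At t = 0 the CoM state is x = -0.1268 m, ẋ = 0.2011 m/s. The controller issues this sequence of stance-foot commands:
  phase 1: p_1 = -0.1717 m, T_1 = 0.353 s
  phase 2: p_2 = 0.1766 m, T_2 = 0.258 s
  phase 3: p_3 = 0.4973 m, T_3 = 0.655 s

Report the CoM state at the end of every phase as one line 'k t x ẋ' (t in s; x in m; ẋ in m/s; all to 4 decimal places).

phase 1: p=-0.1717, T=0.353, ωT=1.114033, cosh=1.687426, sinh=1.359194; start (x,ẋ)=(-0.126800, 0.201100) → end (x,ẋ)=(-0.009324, 0.531939)
phase 2: p=0.1766, T=0.258, ωT=0.814222, cosh=1.350201, sinh=0.907218; start (x,ẋ)=(-0.009324, 0.531939) → end (x,ẋ)=(0.078480, 0.185908)
phase 3: p=0.4973, T=0.655, ωT=2.067115, cosh=4.014270, sinh=3.887719; start (x,ẋ)=(0.078480, 0.185908) → end (x,ẋ)=(-0.954939, -4.392326)

1 0.3530 -0.0093 0.5319
2 0.6110 0.0785 0.1859
3 1.2660 -0.9549 -4.3923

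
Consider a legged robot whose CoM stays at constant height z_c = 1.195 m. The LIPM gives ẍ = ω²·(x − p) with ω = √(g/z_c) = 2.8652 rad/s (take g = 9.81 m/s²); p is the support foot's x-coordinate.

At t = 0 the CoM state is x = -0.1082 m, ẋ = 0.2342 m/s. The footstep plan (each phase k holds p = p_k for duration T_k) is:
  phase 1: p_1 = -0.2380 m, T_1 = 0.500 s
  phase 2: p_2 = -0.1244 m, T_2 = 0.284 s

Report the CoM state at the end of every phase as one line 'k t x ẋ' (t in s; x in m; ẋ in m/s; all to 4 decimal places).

phase 1: p=-0.2380, T=0.500, ωT=1.432600, cosh=2.214133, sinh=1.975445; start (x,ẋ)=(-0.108200, 0.234200) → end (x,ẋ)=(0.210866, 1.253224)
phase 2: p=-0.1244, T=0.284, ωT=0.813717, cosh=1.349743, sinh=0.906535; start (x,ẋ)=(0.210866, 1.253224) → end (x,ẋ)=(0.724637, 2.562353)

1 0.5000 0.2109 1.2532
2 0.7840 0.7246 2.5624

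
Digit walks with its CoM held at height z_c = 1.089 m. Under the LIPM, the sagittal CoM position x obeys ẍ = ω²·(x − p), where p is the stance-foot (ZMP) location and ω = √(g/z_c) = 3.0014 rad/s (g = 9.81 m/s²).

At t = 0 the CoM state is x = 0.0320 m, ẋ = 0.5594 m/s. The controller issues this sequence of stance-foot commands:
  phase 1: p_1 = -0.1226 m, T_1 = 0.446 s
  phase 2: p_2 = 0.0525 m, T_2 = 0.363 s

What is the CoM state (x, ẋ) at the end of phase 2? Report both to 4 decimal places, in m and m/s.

phase 1: p=-0.1226, T=0.446, ωT=1.338624, cosh=2.038000, sinh=1.775794; start (x,ẋ)=(0.032000, 0.559400) → end (x,ẋ)=(0.523447, 1.964055)
phase 2: p=0.0525, T=0.363, ωT=1.089508, cosh=1.654597, sinh=1.318215; start (x,ẋ)=(0.523447, 1.964055) → end (x,ẋ)=(1.694340, 5.113014)

x = 1.6943, ẋ = 5.1130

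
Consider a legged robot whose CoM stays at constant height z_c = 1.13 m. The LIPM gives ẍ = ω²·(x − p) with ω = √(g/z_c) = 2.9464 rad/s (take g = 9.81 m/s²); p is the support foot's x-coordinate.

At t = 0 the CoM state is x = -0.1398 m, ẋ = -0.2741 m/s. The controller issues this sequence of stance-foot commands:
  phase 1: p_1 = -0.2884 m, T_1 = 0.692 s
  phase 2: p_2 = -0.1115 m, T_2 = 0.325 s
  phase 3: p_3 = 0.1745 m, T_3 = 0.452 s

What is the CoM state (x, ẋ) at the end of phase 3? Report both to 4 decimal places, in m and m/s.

x = 0.8213, ẋ = 2.1718

phase 1: p=-0.2884, T=0.692, ωT=2.038909, cosh=3.906196, sinh=3.776026; start (x,ẋ)=(-0.139800, -0.274100) → end (x,ẋ)=(-0.059218, 0.582588)
phase 2: p=-0.1115, T=0.325, ωT=0.957580, cosh=1.494602, sinh=1.110782; start (x,ẋ)=(-0.059218, 0.582588) → end (x,ẋ)=(0.186274, 1.041845)
phase 3: p=0.1745, T=0.452, ωT=1.331773, cosh=2.025881, sinh=1.761872; start (x,ẋ)=(0.186274, 1.041845) → end (x,ẋ)=(0.821349, 2.171774)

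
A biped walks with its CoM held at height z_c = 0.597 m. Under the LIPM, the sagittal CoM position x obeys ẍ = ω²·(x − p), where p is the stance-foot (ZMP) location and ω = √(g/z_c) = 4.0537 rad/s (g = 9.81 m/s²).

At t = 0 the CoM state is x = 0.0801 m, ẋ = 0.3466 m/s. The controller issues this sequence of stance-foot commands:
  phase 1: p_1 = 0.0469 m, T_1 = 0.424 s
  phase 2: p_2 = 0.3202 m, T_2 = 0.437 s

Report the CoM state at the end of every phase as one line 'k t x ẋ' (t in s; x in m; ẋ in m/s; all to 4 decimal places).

1 0.4240 0.3733 1.3609
2 0.8610 1.4391 4.7305

phase 1: p=0.0469, T=0.424, ωT=1.718769, cosh=2.878472, sinh=2.699185; start (x,ẋ)=(0.080100, 0.346600) → end (x,ẋ)=(0.373251, 1.360942)
phase 2: p=0.3202, T=0.437, ωT=1.771467, cosh=3.024777, sinh=2.854694; start (x,ẋ)=(0.373251, 1.360942) → end (x,ẋ)=(1.439071, 4.730462)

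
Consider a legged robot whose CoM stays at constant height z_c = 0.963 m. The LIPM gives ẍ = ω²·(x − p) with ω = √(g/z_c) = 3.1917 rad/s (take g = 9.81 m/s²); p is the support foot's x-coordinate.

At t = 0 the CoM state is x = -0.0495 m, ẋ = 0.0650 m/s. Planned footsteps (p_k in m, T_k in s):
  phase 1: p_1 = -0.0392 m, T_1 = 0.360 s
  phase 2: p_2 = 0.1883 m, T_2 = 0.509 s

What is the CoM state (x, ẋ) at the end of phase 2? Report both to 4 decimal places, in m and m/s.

phase 1: p=-0.0392, T=0.360, ωT=1.149012, cosh=1.736012, sinh=1.419062; start (x,ẋ)=(-0.049500, 0.065000) → end (x,ẋ)=(-0.028181, 0.066190)
phase 2: p=0.1883, T=0.509, ωT=1.624575, cosh=2.636629, sinh=2.439634; start (x,ẋ)=(-0.028181, 0.066190) → end (x,ẋ)=(-0.331887, -1.511130)

x = -0.3319, ẋ = -1.5111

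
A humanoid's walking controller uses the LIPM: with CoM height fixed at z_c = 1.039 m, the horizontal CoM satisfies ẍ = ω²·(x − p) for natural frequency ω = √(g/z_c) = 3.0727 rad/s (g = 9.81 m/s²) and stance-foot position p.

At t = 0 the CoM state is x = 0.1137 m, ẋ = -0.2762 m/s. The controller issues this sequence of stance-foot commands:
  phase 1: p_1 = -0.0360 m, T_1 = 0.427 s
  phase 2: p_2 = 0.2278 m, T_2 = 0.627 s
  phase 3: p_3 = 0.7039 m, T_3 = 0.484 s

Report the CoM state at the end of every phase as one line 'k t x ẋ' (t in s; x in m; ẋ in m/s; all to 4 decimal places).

phase 1: p=-0.0360, T=0.427, ωT=1.312043, cosh=1.991511, sinh=1.722242; start (x,ẋ)=(0.113700, -0.276200) → end (x,ẋ)=(0.107320, 0.242147)
phase 2: p=0.2278, T=0.627, ωT=1.926583, cosh=3.505827, sinh=3.360182; start (x,ẋ)=(0.107320, 0.242147) → end (x,ẋ)=(0.070219, -0.395014)
phase 3: p=0.7039, T=0.484, ωT=1.487187, cosh=2.325319, sinh=2.099312; start (x,ẋ)=(0.070219, -0.395014) → end (x,ẋ)=(-1.039489, -5.006126)

1 0.4270 0.1073 0.2421
2 1.0540 0.0702 -0.3950
3 1.5380 -1.0395 -5.0061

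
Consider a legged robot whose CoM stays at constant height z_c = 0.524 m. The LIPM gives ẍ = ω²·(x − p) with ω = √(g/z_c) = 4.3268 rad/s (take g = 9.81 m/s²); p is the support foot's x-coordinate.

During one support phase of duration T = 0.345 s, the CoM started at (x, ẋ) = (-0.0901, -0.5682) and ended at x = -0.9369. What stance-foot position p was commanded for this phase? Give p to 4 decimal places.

ωT = 4.3268·0.345 = 1.492746; cosh(ωT) = 2.337026, sinh(ωT) = 2.112271
x(T) = p + (x₀−p)·cosh(ωT) + (ẋ₀/ω)·sinh(ωT) ⇒ p·(1 − cosh) = x(T) − x₀·cosh − (ẋ₀/ω)·sinh
numerator   = -0.9369 − (-0.0901)·2.337026 − (-0.5682/4.3268)·2.112271 = -0.448948
denominator = 1 − 2.337026 = -1.337026
p = -0.448948 / -1.337026 = 0.3358

p = 0.3358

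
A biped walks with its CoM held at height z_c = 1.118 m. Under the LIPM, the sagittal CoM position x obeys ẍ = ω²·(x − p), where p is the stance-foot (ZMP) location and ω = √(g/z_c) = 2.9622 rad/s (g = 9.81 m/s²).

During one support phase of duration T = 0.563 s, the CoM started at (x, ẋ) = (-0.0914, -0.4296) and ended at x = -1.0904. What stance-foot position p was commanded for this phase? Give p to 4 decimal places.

ωT = 2.9622·0.563 = 1.667719; cosh(ωT) = 2.744370, sinh(ωT) = 2.555693
x(T) = p + (x₀−p)·cosh(ωT) + (ẋ₀/ω)·sinh(ωT) ⇒ p·(1 − cosh) = x(T) − x₀·cosh − (ẋ₀/ω)·sinh
numerator   = -1.0904 − (-0.0914)·2.744370 − (-0.4296/2.9622)·2.555693 = -0.468919
denominator = 1 − 2.744370 = -1.744370
p = -0.468919 / -1.744370 = 0.2688

p = 0.2688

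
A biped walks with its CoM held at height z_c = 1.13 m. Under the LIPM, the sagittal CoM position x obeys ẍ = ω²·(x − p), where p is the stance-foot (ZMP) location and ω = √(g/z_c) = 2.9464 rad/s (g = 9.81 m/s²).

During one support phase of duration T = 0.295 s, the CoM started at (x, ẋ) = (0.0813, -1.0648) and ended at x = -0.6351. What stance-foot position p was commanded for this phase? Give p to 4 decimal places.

ωT = 2.9464·0.295 = 0.869188; cosh(ωT) = 1.402133, sinh(ωT) = 0.982841
x(T) = p + (x₀−p)·cosh(ωT) + (ẋ₀/ω)·sinh(ωT) ⇒ p·(1 − cosh) = x(T) − x₀·cosh − (ẋ₀/ω)·sinh
numerator   = -0.6351 − (0.0813)·1.402133 − (-1.0648/2.9464)·0.982841 = -0.393904
denominator = 1 − 1.402133 = -0.402133
p = -0.393904 / -0.402133 = 0.9795

p = 0.9795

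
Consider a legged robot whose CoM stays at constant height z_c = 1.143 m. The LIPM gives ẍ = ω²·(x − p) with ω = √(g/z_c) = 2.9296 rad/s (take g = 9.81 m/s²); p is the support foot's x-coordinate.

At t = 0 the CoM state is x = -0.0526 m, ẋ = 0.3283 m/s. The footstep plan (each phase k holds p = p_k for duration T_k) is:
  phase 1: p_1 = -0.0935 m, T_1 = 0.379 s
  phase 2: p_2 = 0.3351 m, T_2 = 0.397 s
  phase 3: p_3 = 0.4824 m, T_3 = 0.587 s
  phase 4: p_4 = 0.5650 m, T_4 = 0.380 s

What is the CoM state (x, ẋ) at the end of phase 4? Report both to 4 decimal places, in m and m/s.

phase 1: p=-0.0935, T=0.379, ωT=1.110318, cosh=1.682389, sinh=1.352935; start (x,ẋ)=(-0.052600, 0.328300) → end (x,ẋ)=(0.126924, 0.714438)
phase 2: p=0.3351, T=0.397, ωT=1.163051, cosh=1.756106, sinh=1.443575; start (x,ẋ)=(0.126924, 0.714438) → end (x,ẋ)=(0.321563, 0.374232)
phase 3: p=0.4824, T=0.587, ωT=1.719675, cosh=2.880920, sinh=2.701795; start (x,ẋ)=(0.321563, 0.374232) → end (x,ẋ)=(0.364174, -0.194919)
phase 4: p=0.5650, T=0.380, ωT=1.113248, cosh=1.686360, sinh=1.357870; start (x,ẋ)=(0.364174, -0.194919) → end (x,ẋ)=(0.135991, -1.127591)

x = 0.1360, ẋ = -1.1276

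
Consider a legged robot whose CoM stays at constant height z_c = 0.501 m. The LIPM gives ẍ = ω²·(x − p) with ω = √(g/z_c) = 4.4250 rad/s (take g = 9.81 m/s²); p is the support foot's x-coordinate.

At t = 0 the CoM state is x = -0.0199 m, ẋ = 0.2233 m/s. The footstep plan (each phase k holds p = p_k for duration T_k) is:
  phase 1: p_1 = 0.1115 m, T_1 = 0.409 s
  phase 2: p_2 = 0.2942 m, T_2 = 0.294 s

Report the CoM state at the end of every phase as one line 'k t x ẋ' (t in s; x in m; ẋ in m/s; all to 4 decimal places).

phase 1: p=0.1115, T=0.409, ωT=1.809825, cosh=3.136530, sinh=2.972848; start (x,ẋ)=(-0.019900, 0.223300) → end (x,ẋ)=(-0.150620, -1.028160)
phase 2: p=0.2942, T=0.294, ωT=1.300950, cosh=1.972529, sinh=1.700256; start (x,ẋ)=(-0.150620, -1.028160) → end (x,ẋ)=(-0.978280, -5.374740)

1 0.4090 -0.1506 -1.0282
2 0.7030 -0.9783 -5.3747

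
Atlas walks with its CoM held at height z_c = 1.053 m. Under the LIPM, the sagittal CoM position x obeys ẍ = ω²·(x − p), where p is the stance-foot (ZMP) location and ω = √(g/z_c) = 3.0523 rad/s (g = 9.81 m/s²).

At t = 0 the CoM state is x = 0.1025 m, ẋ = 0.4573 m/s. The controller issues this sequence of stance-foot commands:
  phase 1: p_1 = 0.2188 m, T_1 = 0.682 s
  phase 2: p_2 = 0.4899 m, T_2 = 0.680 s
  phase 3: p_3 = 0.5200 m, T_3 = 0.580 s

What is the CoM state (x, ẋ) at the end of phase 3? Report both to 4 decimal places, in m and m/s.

phase 1: p=0.2188, T=0.682, ωT=2.081669, cosh=4.071279, sinh=3.946557; start (x,ẋ)=(0.102500, 0.457300) → end (x,ẋ)=(0.336589, 0.460837)
phase 2: p=0.4899, T=0.680, ωT=2.075564, cosh=4.047263, sinh=3.921777; start (x,ẋ)=(0.336589, 0.460837) → end (x,ẋ)=(0.461522, 0.029931)
phase 3: p=0.5200, T=0.580, ωT=1.770334, cosh=3.021545, sinh=2.851269; start (x,ẋ)=(0.461522, 0.029931) → end (x,ẋ)=(0.371265, -0.418493)

x = 0.3713, ẋ = -0.4185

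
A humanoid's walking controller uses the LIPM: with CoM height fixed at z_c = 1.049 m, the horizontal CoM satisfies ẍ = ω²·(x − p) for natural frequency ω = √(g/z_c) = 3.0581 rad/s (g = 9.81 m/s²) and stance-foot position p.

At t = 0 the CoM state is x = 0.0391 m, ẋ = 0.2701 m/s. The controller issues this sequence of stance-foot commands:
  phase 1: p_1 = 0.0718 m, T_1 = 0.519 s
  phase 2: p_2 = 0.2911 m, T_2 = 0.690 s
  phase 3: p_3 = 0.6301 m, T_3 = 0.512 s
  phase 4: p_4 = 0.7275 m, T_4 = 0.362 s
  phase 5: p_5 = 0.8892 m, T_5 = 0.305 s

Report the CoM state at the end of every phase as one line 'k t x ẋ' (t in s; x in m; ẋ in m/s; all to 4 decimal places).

phase 1: p=0.0718, T=0.519, ωT=1.587154, cosh=2.547160, sinh=2.342653; start (x,ẋ)=(0.039100, 0.270100) → end (x,ẋ)=(0.195418, 0.453723)
phase 2: p=0.2911, T=0.690, ωT=2.110089, cosh=4.185101, sinh=4.063874; start (x,ẋ)=(0.195418, 0.453723) → end (x,ẋ)=(0.493606, 0.709760)
phase 3: p=0.6301, T=0.512, ωT=1.565747, cosh=2.497591, sinh=2.288659; start (x,ẋ)=(0.493606, 0.709760) → end (x,ẋ)=(0.820374, 0.817379)
phase 4: p=0.7275, T=0.362, ωT=1.107032, cosh=1.677952, sinh=1.347414; start (x,ẋ)=(0.820374, 0.817379) → end (x,ẋ)=(1.243479, 1.754212)
phase 5: p=0.8892, T=0.305, ωT=0.932720, cosh=1.467448, sinh=1.073966; start (x,ẋ)=(1.243479, 1.754212) → end (x,ẋ)=(2.025143, 3.737772)

1 0.5190 0.1954 0.4537
2 1.2090 0.4936 0.7098
3 1.7210 0.8204 0.8174
4 2.0830 1.2435 1.7542
5 2.3880 2.0251 3.7378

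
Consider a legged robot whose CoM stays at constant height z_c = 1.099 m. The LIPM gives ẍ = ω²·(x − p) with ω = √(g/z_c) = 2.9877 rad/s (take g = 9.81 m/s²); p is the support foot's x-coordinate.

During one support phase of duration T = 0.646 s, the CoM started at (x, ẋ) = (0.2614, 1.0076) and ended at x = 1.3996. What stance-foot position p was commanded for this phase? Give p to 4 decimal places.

p = 0.2611

ωT = 2.9877·0.646 = 1.930054; cosh(ωT) = 3.517512, sinh(ωT) = 3.372372
x(T) = p + (x₀−p)·cosh(ωT) + (ẋ₀/ω)·sinh(ωT) ⇒ p·(1 − cosh) = x(T) − x₀·cosh − (ẋ₀/ω)·sinh
numerator   = 1.3996 − (0.2614)·3.517512 − (1.0076/2.9877)·3.372372 = -0.657208
denominator = 1 − 3.517512 = -2.517512
p = -0.657208 / -2.517512 = 0.2611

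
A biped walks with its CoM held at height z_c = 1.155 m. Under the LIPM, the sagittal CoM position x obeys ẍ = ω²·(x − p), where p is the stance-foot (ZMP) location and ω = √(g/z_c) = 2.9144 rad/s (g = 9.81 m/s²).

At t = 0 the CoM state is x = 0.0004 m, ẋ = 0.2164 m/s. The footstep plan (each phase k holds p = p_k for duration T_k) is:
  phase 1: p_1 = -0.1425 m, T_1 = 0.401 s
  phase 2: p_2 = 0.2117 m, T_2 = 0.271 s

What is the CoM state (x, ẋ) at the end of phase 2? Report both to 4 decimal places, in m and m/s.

phase 1: p=-0.1425, T=0.401, ωT=1.168674, cosh=1.764252, sinh=1.453473; start (x,ẋ)=(0.000400, 0.216400) → end (x,ẋ)=(0.217535, 0.987109)
phase 2: p=0.2117, T=0.271, ωT=0.789802, cosh=1.328448, sinh=0.874513; start (x,ẋ)=(0.217535, 0.987109) → end (x,ẋ)=(0.515649, 1.326193)

x = 0.5156, ẋ = 1.3262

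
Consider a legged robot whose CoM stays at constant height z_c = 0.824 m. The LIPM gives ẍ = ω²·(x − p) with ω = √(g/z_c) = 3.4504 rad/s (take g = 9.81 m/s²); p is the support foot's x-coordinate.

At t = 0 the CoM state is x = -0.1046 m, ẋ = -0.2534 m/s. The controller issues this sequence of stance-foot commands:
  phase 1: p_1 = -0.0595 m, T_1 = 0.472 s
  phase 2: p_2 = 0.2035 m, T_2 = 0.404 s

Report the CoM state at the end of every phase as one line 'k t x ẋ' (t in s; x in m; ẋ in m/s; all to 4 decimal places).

1 0.4720 -0.3588 -1.0519
2 0.8760 -1.5761 -5.9200

phase 1: p=-0.0595, T=0.472, ωT=1.628589, cosh=2.646442, sinh=2.450235; start (x,ẋ)=(-0.104600, -0.253400) → end (x,ẋ)=(-0.358802, -1.051897)
phase 2: p=0.2035, T=0.404, ωT=1.393962, cosh=2.139439, sinh=1.891348; start (x,ẋ)=(-0.358802, -1.051897) → end (x,ẋ)=(-1.576111, -5.919998)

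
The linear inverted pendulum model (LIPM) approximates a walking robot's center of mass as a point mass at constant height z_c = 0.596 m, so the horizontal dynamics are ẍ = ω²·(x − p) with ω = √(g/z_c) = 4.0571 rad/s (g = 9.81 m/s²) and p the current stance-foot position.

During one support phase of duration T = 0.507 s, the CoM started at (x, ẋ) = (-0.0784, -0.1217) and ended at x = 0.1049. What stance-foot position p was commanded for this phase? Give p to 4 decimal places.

p = -0.1788

ωT = 4.0571·0.507 = 2.056950; cosh(ωT) = 3.974959, sinh(ωT) = 3.847115
x(T) = p + (x₀−p)·cosh(ωT) + (ẋ₀/ω)·sinh(ωT) ⇒ p·(1 − cosh) = x(T) − x₀·cosh − (ẋ₀/ω)·sinh
numerator   = 0.1049 − (-0.0784)·3.974959 − (-0.1217/4.0571)·3.847115 = 0.531938
denominator = 1 − 3.974959 = -2.974959
p = 0.531938 / -2.974959 = -0.1788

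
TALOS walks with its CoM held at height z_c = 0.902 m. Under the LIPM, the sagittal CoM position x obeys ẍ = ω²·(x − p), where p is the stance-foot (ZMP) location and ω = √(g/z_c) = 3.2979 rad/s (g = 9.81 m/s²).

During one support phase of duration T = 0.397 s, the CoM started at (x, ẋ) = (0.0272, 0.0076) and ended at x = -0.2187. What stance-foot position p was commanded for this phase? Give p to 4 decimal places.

ωT = 3.2979·0.397 = 1.309266; cosh(ωT) = 1.986737, sinh(ωT) = 1.716719
x(T) = p + (x₀−p)·cosh(ωT) + (ẋ₀/ω)·sinh(ωT) ⇒ p·(1 − cosh) = x(T) − x₀·cosh − (ẋ₀/ω)·sinh
numerator   = -0.2187 − (0.0272)·1.986737 − (0.0076/3.2979)·1.716719 = -0.276695
denominator = 1 − 1.986737 = -0.986737
p = -0.276695 / -0.986737 = 0.2804

p = 0.2804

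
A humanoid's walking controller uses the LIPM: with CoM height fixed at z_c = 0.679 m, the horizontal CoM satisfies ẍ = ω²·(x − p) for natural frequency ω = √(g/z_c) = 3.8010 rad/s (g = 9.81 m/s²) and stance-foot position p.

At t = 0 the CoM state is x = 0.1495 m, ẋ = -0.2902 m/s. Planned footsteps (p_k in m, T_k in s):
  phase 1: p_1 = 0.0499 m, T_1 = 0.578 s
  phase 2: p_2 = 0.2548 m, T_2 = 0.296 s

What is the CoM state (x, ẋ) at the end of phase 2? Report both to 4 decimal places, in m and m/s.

x = 0.2314, ẋ = 0.1396

phase 1: p=0.0499, T=0.578, ωT=2.196978, cosh=4.554460, sinh=4.443321; start (x,ẋ)=(0.149500, -0.290200) → end (x,ẋ)=(0.164284, 0.360447)
phase 2: p=0.2548, T=0.296, ωT=1.125096, cosh=1.702567, sinh=1.377946; start (x,ẋ)=(0.164284, 0.360447) → end (x,ẋ)=(0.231360, 0.139601)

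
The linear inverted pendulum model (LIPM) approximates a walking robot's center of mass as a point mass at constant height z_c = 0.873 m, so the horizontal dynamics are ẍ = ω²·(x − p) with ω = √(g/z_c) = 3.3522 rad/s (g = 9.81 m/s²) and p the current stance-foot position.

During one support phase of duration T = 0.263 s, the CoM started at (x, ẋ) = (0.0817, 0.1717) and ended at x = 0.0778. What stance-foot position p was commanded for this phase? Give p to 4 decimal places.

p = 0.2147

ωT = 3.3522·0.263 = 0.881629; cosh(ωT) = 1.414469, sinh(ωT) = 1.000361
x(T) = p + (x₀−p)·cosh(ωT) + (ẋ₀/ω)·sinh(ωT) ⇒ p·(1 − cosh) = x(T) − x₀·cosh − (ẋ₀/ω)·sinh
numerator   = 0.0778 − (0.0817)·1.414469 − (0.1717/3.3522)·1.000361 = -0.089001
denominator = 1 − 1.414469 = -0.414469
p = -0.089001 / -0.414469 = 0.2147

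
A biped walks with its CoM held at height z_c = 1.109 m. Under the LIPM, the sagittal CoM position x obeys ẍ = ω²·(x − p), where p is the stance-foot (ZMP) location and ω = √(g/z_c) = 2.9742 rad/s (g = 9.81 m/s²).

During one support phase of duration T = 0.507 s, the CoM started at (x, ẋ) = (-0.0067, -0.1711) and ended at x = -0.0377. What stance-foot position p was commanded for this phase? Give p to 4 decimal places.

p = -0.0743

ωT = 2.9742·0.507 = 1.507919; cosh(ωT) = 2.369346, sinh(ωT) = 2.147976
x(T) = p + (x₀−p)·cosh(ωT) + (ẋ₀/ω)·sinh(ωT) ⇒ p·(1 − cosh) = x(T) − x₀·cosh − (ẋ₀/ω)·sinh
numerator   = -0.0377 − (-0.0067)·2.369346 − (-0.1711/2.9742)·2.147976 = 0.101744
denominator = 1 − 2.369346 = -1.369346
p = 0.101744 / -1.369346 = -0.0743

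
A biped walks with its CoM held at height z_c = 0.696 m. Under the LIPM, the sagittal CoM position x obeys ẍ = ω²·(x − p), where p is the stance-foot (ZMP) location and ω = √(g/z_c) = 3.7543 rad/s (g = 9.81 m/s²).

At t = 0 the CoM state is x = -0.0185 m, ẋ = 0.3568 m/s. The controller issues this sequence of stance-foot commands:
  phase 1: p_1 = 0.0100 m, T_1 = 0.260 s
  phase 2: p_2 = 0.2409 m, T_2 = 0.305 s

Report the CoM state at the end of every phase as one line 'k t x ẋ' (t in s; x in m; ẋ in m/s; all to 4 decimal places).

phase 1: p=0.0100, T=0.260, ωT=0.976118, cosh=1.515452, sinh=1.138681; start (x,ẋ)=(-0.018500, 0.356800) → end (x,ẋ)=(0.075027, 0.418877)
phase 2: p=0.2409, T=0.305, ωT=1.145061, cosh=1.730419, sinh=1.412215; start (x,ẋ)=(0.075027, 0.418877) → end (x,ẋ)=(0.111435, -0.154604)

1 0.2600 0.0750 0.4189
2 0.5650 0.1114 -0.1546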